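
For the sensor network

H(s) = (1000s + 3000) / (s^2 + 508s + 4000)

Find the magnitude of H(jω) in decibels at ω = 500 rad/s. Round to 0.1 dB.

3.0 dB

Substitute s = j500:
Numerator: 1000(j500) + 3000 = 3000 + j500000
Denominator: (j500)^2 + 508(j500) + 4000 = -246000 + j254000
|N| = √(3000² + 500000²) ≈ 5.0001e+05, ∠N ≈ 89.66°
|D| = √(246000² + 254000²) ≈ 3.536e+05, ∠D ≈ 134.08°
|H| = 5.0001e+05 / 3.536e+05 ≈ 1.4141
Gain = 20 log₁₀(1.4141) ≈ 3.01 dB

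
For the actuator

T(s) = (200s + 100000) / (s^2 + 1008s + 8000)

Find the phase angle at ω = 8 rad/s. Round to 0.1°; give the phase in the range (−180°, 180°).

Substitute s = j8:
Numerator: 200(j8) + 100000 = 100000 + j1600
Denominator: (j8)^2 + 1008(j8) + 8000 = 7936 + j8064
|N| = √(100000² + 1600²) ≈ 1.0001e+05, ∠N ≈ 0.92°
|D| = √(7936² + 8064²) ≈ 11314, ∠D ≈ 45.46°
∠T = 0.92° − 45.46° = -44.54°

-44.5°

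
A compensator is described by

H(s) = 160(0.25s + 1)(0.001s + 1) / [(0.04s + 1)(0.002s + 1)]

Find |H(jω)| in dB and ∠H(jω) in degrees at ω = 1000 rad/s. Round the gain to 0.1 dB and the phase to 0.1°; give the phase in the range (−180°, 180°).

At ω = 1000 rad/s:
zero (1 + j1000·0.25) = 1 + j250 → |·| ≈ 250, ∠ ≈ 89.77°
zero (1 + j1000·0.001) = 1 + j1 → |·| ≈ 1.4142, ∠ ≈ 45.00°
pole (1 + j1000·0.04) = 1 + j40 → |·| ≈ 40.012, ∠ ≈ 88.57°
pole (1 + j1000·0.002) = 1 + j2 → |·| ≈ 2.2361, ∠ ≈ 63.43°
|H| = 160 · 250 · 1.4142 / (40.012 · 2.2361) ≈ 632.25
Gain = 20 log₁₀(632.25) ≈ 56.02 dB
∠H = (89.77° + 45.00°) − (88.57° + 63.43°) = -17.23°

56.0 dB, -17.2°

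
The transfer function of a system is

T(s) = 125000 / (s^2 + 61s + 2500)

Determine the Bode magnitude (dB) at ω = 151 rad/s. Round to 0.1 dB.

At s = jω = j151:
quadratic: (j151)² + 61·j151 + 2500 = -20301 + j9211 → |·| ≈ 22293, ∠ ≈ 155.60°
|T| = 125000 / 22293 ≈ 5.6071
Gain = 20 log₁₀(5.6071) ≈ 14.97 dB

15.0 dB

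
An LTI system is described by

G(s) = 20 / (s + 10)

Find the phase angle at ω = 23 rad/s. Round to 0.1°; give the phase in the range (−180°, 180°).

-66.5°

At s = jω = j23:
pole (s+10): 10 + j23 → |·| = √(10²+23²) = √629 ≈ 25.08, ∠ = arctan(23/10) ≈ 66.50°
∠G = 0.00° − 66.50° = -66.50°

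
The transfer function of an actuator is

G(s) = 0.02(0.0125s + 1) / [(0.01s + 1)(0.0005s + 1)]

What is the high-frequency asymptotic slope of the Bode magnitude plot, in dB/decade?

Each pole contributes −20 dB/decade at high frequency; each zero contributes +20 dB/decade.
Net: 1 zero(s) − 2 pole(s) → -20 dB/decade.

-20 dB/decade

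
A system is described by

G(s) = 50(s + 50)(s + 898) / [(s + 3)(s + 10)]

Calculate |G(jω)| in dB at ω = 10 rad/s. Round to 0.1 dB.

At s = jω = j10:
zero (s+50): 50 + j10 → |·| = √(50²+10²) = √2600 ≈ 50.99, ∠ = arctan(10/50) ≈ 11.31°
zero (s+898): 898 + j10 → |·| = √(898²+10²) = √806504 ≈ 898.06, ∠ = arctan(10/898) ≈ 0.64°
pole (s+3): 3 + j10 → |·| = √(3²+10²) = √109 ≈ 10.44, ∠ = arctan(10/3) ≈ 73.30°
pole (s+10): 10 + j10 → |·| = √(10²+10²) = √200 ≈ 14.142, ∠ = arctan(10/10) ≈ 45.00°
|G| = 50 · 45792 / 147.64 ≈ 15508
Gain = 20 log₁₀(15508) ≈ 83.81 dB

83.8 dB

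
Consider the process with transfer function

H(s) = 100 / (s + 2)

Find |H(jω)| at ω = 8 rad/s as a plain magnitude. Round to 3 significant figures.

12.1

Substitute s = j8:
Numerator: 100 = 100 + j0
Denominator: (j8) + 2 = 2 + j8
|N| = √(100² + 0²) ≈ 100, ∠N ≈ 0.00°
|D| = √(2² + 8²) ≈ 8.2462, ∠D ≈ 75.96°
|H| = 100 / 8.2462 ≈ 12.127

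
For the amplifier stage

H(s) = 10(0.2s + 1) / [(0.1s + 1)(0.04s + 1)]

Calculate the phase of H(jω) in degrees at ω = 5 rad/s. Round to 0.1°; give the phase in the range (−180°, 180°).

7.1°

At ω = 5 rad/s:
zero (1 + j5·0.2) = 1 + j1 → |·| ≈ 1.4142, ∠ ≈ 45.00°
pole (1 + j5·0.1) = 1 + j0.5 → |·| ≈ 1.118, ∠ ≈ 26.57°
pole (1 + j5·0.04) = 1 + j0.2 → |·| ≈ 1.0198, ∠ ≈ 11.31°
∠H = (45.00°) − (26.57° + 11.31°) = 7.12°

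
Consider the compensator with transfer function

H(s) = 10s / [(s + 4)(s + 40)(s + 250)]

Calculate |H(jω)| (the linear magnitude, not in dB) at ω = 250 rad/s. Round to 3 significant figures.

0.000112

At s = jω = j250:
zero at origin: s = j250 → |·| = 250, ∠ = 90.00°
pole (s+4): 4 + j250 → |·| = √(4²+250²) = √62516 ≈ 250.03, ∠ = arctan(250/4) ≈ 89.08°
pole (s+40): 40 + j250 → |·| = √(40²+250²) = √64100 ≈ 253.18, ∠ = arctan(250/40) ≈ 80.91°
pole (s+250): 250 + j250 → |·| = √(250²+250²) = √125000 ≈ 353.55, ∠ = arctan(250/250) ≈ 45.00°
|H| = 10 · 250 / 2.2381e+07 ≈ 0.0001117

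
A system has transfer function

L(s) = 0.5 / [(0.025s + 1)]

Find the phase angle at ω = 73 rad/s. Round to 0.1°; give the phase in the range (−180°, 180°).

At ω = 73 rad/s:
pole (1 + j73·0.025) = 1 + j1.825 → |·| ≈ 2.081, ∠ ≈ 61.28°
∠L = (0°) − (61.28°) = -61.28°

-61.3°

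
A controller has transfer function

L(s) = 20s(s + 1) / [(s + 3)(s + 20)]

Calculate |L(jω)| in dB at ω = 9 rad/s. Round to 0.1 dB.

17.9 dB

At s = jω = j9:
zero (s+1): 1 + j9 → |·| = √(1²+9²) = √82 ≈ 9.0554, ∠ = arctan(9/1) ≈ 83.66°
zero at origin: s = j9 → |·| = 9, ∠ = 90.00°
pole (s+3): 3 + j9 → |·| = √(3²+9²) = √90 ≈ 9.4868, ∠ = arctan(9/3) ≈ 71.57°
pole (s+20): 20 + j9 → |·| = √(20²+9²) = √481 ≈ 21.932, ∠ = arctan(9/20) ≈ 24.23°
|L| = 20 · 81.499 / 208.06 ≈ 7.8342
Gain = 20 log₁₀(7.8342) ≈ 17.88 dB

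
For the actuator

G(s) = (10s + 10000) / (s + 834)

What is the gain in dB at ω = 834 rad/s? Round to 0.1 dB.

Substitute s = j834:
Numerator: 10(j834) + 10000 = 10000 + j8340
Denominator: (j834) + 834 = 834 + j834
|N| = √(10000² + 8340²) ≈ 13021, ∠N ≈ 39.83°
|D| = √(834² + 834²) ≈ 1179.5, ∠D ≈ 45.00°
|G| = 13021 / 1179.5 ≈ 11.039
Gain = 20 log₁₀(11.039) ≈ 20.86 dB

20.9 dB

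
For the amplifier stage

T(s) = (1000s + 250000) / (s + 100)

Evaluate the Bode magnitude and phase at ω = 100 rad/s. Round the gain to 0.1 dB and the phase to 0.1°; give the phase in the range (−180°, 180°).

Substitute s = j100:
Numerator: 1000(j100) + 250000 = 250000 + j100000
Denominator: (j100) + 100 = 100 + j100
|N| = √(250000² + 100000²) ≈ 2.6926e+05, ∠N ≈ 21.80°
|D| = √(100² + 100²) ≈ 141.42, ∠D ≈ 45.00°
|T| = 2.6926e+05 / 141.42 ≈ 1904
Gain = 20 log₁₀(1904) ≈ 65.59 dB
∠T = 21.80° − 45.00° = -23.20°

65.6 dB, -23.2°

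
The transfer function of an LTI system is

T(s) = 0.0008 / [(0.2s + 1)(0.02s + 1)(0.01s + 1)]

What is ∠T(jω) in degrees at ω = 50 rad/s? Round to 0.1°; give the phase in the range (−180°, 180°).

-155.9°

At ω = 50 rad/s:
pole (1 + j50·0.2) = 1 + j10 → |·| ≈ 10.05, ∠ ≈ 84.29°
pole (1 + j50·0.02) = 1 + j1 → |·| ≈ 1.4142, ∠ ≈ 45.00°
pole (1 + j50·0.01) = 1 + j0.5 → |·| ≈ 1.118, ∠ ≈ 26.57°
∠T = (0°) − (84.29° + 45.00° + 26.57°) = -155.86°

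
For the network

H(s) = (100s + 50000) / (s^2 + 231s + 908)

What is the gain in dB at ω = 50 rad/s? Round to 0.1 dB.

12.7 dB

Substitute s = j50:
Numerator: 100(j50) + 50000 = 50000 + j5000
Denominator: (j50)^2 + 231(j50) + 908 = -1592 + j11550
|N| = √(50000² + 5000²) ≈ 50249, ∠N ≈ 5.71°
|D| = √(1592² + 11550²) ≈ 11659, ∠D ≈ 97.85°
|H| = 50249 / 11659 ≈ 4.3099
Gain = 20 log₁₀(4.3099) ≈ 12.69 dB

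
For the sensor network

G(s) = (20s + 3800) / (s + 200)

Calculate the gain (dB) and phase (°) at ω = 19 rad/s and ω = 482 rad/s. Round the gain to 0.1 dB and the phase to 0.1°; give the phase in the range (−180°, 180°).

Substitute s = j19:
Numerator: 20(j19) + 3800 = 3800 + j380
Denominator: (j19) + 200 = 200 + j19
|N| = √(3800² + 380²) ≈ 3819, ∠N ≈ 5.71°
|D| = √(200² + 19²) ≈ 200.9, ∠D ≈ 5.43°
|G| = 3819 / 200.9 ≈ 19.009
Gain = 20 log₁₀(19.009) ≈ 25.58 dB
∠G = 5.71° − 5.43° = 0.28°

Substitute s = j482:
Numerator: 20(j482) + 3800 = 3800 + j9640
Denominator: (j482) + 200 = 200 + j482
|N| = √(3800² + 9640²) ≈ 10362, ∠N ≈ 68.49°
|D| = √(200² + 482²) ≈ 521.85, ∠D ≈ 67.46°
|G| = 10362 / 521.85 ≈ 19.856
Gain = 20 log₁₀(19.856) ≈ 25.96 dB
∠G = 68.49° − 67.46° = 1.03°

ω = 19: 25.6 dB, 0.3°; ω = 482: 26.0 dB, 1.0°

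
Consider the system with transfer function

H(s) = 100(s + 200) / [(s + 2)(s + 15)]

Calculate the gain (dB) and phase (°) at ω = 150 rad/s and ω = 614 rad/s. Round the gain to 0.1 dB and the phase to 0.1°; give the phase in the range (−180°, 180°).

At s = jω = j150:
zero (s+200): 200 + j150 → |·| = √(200²+150²) = √62500 ≈ 250, ∠ = arctan(150/200) ≈ 36.87°
pole (s+2): 2 + j150 → |·| = √(2²+150²) = √22504 ≈ 150.01, ∠ = arctan(150/2) ≈ 89.24°
pole (s+15): 15 + j150 → |·| = √(15²+150²) = √22725 ≈ 150.75, ∠ = arctan(150/15) ≈ 84.29°
|H| = 100 · 250 / 22614 ≈ 1.1055
Gain = 20 log₁₀(1.1055) ≈ 0.87 dB
∠H = 36.87° − 173.53° = -136.66°

At s = jω = j614:
zero (s+200): 200 + j614 → |·| = √(200²+614²) = √416996 ≈ 645.75, ∠ = arctan(614/200) ≈ 71.96°
pole (s+2): 2 + j614 → |·| = √(2²+614²) = √377000 ≈ 614, ∠ = arctan(614/2) ≈ 89.81°
pole (s+15): 15 + j614 → |·| = √(15²+614²) = √377221 ≈ 614.18, ∠ = arctan(614/15) ≈ 88.60°
|H| = 100 · 645.75 / 3.7711e+05 ≈ 0.17124
Gain = 20 log₁₀(0.17124) ≈ -15.33 dB
∠H = 71.96° − 178.41° = -106.45°

ω = 150: 0.9 dB, -136.7°; ω = 614: -15.3 dB, -106.5°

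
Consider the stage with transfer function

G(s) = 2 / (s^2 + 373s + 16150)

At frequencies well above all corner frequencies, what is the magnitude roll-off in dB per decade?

Each pole contributes −20 dB/decade at high frequency; each zero contributes +20 dB/decade.
Net: 0 zero(s) − 2 pole(s) → -40 dB/decade.

-40 dB/decade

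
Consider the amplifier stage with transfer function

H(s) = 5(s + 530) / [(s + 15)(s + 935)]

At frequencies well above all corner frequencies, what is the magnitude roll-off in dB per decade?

-20 dB/decade

Each pole contributes −20 dB/decade at high frequency; each zero contributes +20 dB/decade.
Net: 1 zero(s) − 2 pole(s) → -20 dB/decade.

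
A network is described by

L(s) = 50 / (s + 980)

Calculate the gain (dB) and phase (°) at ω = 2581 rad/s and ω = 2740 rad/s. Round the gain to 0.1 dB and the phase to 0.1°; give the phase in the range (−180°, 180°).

Substitute s = j2581:
Numerator: 50 = 50 + j0
Denominator: (j2581) + 980 = 980 + j2581
|N| = √(50² + 0²) ≈ 50, ∠N ≈ 0.00°
|D| = √(980² + 2581²) ≈ 2760.8, ∠D ≈ 69.21°
|L| = 50 / 2760.8 ≈ 0.018111
Gain = 20 log₁₀(0.018111) ≈ -34.84 dB
∠L = 0.00° − 69.21° = -69.21°

Substitute s = j2740:
Numerator: 50 = 50 + j0
Denominator: (j2740) + 980 = 980 + j2740
|N| = √(50² + 0²) ≈ 50, ∠N ≈ 0.00°
|D| = √(980² + 2740²) ≈ 2910, ∠D ≈ 70.32°
|L| = 50 / 2910 ≈ 0.017182
Gain = 20 log₁₀(0.017182) ≈ -35.30 dB
∠L = 0.00° − 70.32° = -70.32°

ω = 2581: -34.8 dB, -69.2°; ω = 2740: -35.3 dB, -70.3°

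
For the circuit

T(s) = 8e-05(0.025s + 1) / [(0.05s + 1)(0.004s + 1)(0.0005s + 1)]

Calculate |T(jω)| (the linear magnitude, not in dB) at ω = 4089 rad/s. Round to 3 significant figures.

At ω = 4089 rad/s:
zero (1 + j4089·0.025) = 1 + j102.225 → |·| ≈ 102.23, ∠ ≈ 89.44°
pole (1 + j4089·0.05) = 1 + j204.45 → |·| ≈ 204.45, ∠ ≈ 89.72°
pole (1 + j4089·0.004) = 1 + j16.356 → |·| ≈ 16.387, ∠ ≈ 86.50°
pole (1 + j4089·0.0005) = 1 + j2.0445 → |·| ≈ 2.276, ∠ ≈ 63.94°
|T| = 8e-05 · 102.23 / (204.45 · 16.387 · 2.276) ≈ 1.0725e-06

1.07e-06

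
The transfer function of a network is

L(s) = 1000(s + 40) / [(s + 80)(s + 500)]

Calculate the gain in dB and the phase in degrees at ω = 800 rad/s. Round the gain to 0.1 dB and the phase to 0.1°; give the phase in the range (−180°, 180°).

At s = jω = j800:
zero (s+40): 40 + j800 → |·| = √(40²+800²) = √641600 ≈ 801, ∠ = arctan(800/40) ≈ 87.14°
pole (s+80): 80 + j800 → |·| = √(80²+800²) = √646400 ≈ 803.99, ∠ = arctan(800/80) ≈ 84.29°
pole (s+500): 500 + j800 → |·| = √(500²+800²) = √890000 ≈ 943.4, ∠ = arctan(800/500) ≈ 57.99°
|L| = 1000 · 801 / 7.5848e+05 ≈ 1.0561
Gain = 20 log₁₀(1.0561) ≈ 0.47 dB
∠L = 87.14° − 142.28° = -55.14°

0.5 dB, -55.1°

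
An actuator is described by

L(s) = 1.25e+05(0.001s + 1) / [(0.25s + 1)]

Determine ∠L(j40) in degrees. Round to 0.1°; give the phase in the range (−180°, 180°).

-82.0°

At ω = 40 rad/s:
zero (1 + j40·0.001) = 1 + j0.04 → |·| ≈ 1.0008, ∠ ≈ 2.29°
pole (1 + j40·0.25) = 1 + j10 → |·| ≈ 10.05, ∠ ≈ 84.29°
∠L = (2.29°) − (84.29°) = -82.00°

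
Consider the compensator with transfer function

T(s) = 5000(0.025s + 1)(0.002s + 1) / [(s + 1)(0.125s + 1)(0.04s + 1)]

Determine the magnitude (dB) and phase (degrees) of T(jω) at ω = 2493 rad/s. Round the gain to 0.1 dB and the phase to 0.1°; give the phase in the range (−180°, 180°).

-33.8 dB, -101.5°

At ω = 2493 rad/s:
zero (1 + j2493·0.025) = 1 + j62.325 → |·| ≈ 62.333, ∠ ≈ 89.08°
zero (1 + j2493·0.002) = 1 + j4.986 → |·| ≈ 5.0853, ∠ ≈ 78.66°
pole (1 + j2493·1) = 1 + j2493 → |·| ≈ 2493, ∠ ≈ 89.98°
pole (1 + j2493·0.125) = 1 + j311.625 → |·| ≈ 311.63, ∠ ≈ 89.82°
pole (1 + j2493·0.04) = 1 + j99.72 → |·| ≈ 99.725, ∠ ≈ 89.43°
|T| = 5000 · 62.333 · 5.0853 / (2493 · 311.63 · 99.725) ≈ 0.020457
Gain = 20 log₁₀(0.020457) ≈ -33.78 dB
∠T = (89.08° + 78.66°) − (89.98° + 89.82° + 89.43°) = -101.49°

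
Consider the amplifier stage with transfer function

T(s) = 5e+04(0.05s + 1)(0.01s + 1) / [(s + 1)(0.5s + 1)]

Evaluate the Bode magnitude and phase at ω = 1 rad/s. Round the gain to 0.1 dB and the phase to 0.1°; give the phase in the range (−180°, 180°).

90.0 dB, -68.1°

At ω = 1 rad/s:
zero (1 + j1·0.05) = 1 + j0.05 → |·| ≈ 1.0012, ∠ ≈ 2.86°
zero (1 + j1·0.01) = 1 + j0.01 → |·| ≈ 1, ∠ ≈ 0.57°
pole (1 + j1·1) = 1 + j1 → |·| ≈ 1.4142, ∠ ≈ 45.00°
pole (1 + j1·0.5) = 1 + j0.5 → |·| ≈ 1.118, ∠ ≈ 26.57°
|T| = 5e+04 · 1.0012 · 1 / (1.4142 · 1.118) ≈ 31662
Gain = 20 log₁₀(31662) ≈ 90.01 dB
∠T = (2.86° + 0.57°) − (45.00° + 26.57°) = -68.14°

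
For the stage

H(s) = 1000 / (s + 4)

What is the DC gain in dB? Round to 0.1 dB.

H(0) = 1000 / (4) = 250
20 log₁₀(250) ≈ 47.96 dB

48.0 dB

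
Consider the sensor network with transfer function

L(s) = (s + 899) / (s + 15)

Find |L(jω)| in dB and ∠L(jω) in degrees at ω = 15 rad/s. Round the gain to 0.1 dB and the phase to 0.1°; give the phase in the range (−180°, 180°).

At s = jω = j15:
zero (s+899): 899 + j15 → |·| = √(899²+15²) = √808426 ≈ 899.13, ∠ = arctan(15/899) ≈ 0.96°
pole (s+15): 15 + j15 → |·| = √(15²+15²) = √450 ≈ 21.213, ∠ = arctan(15/15) ≈ 45.00°
|L| = 1 · 899.13 / 21.213 ≈ 42.386
Gain = 20 log₁₀(42.386) ≈ 32.54 dB
∠L = 0.96° − 45.00° = -44.04°

32.5 dB, -44.0°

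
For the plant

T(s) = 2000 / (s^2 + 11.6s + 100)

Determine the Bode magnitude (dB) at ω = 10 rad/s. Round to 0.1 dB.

24.7 dB

At s = jω = j10:
quadratic: (j10)² + 11.6·j10 + 100 = 0 + j116 → |·| ≈ 116, ∠ ≈ 90.00°
|T| = 2000 / 116 ≈ 17.241
Gain = 20 log₁₀(17.241) ≈ 24.73 dB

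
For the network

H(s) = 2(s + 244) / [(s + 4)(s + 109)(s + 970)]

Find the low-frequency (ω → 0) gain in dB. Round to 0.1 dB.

-58.8 dB

H(0) = 2·244 / (4·109·970) ≈ 0.0011539
20 log₁₀(0.0011539) ≈ -58.76 dB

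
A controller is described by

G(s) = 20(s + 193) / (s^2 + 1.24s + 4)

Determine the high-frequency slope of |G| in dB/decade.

-20 dB/decade

Each pole contributes −20 dB/decade at high frequency; each zero contributes +20 dB/decade.
Net: 1 zero(s) − 2 pole(s) → -20 dB/decade.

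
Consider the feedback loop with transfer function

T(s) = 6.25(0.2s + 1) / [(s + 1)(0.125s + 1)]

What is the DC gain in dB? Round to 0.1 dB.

15.9 dB

T(0) = 6.25 · 1 / 1 = 6.25
20 log₁₀(6.25) ≈ 15.92 dB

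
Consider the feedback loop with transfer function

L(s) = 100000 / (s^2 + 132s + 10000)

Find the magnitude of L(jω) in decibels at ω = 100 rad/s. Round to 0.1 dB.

17.6 dB

At s = jω = j100:
quadratic: (j100)² + 132·j100 + 10000 = 0 + j13200 → |·| ≈ 13200, ∠ ≈ 90.00°
|L| = 100000 / 13200 ≈ 7.5758
Gain = 20 log₁₀(7.5758) ≈ 17.59 dB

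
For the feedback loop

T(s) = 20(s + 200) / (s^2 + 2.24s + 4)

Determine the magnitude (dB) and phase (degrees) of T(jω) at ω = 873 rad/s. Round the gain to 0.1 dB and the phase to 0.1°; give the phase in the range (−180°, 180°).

-32.6 dB, -102.8°

At s = jω = j873:
zero (s+200): 200 + j873 → |·| = √(200²+873²) = √802129 ≈ 895.62, ∠ = arctan(873/200) ≈ 77.10°
quadratic: (j873)² + 2.24·j873 + 4 = -762125 + j1955.52 → |·| ≈ 7.6213e+05, ∠ ≈ 179.85°
|T| = 20 · 895.62 / 7.6213e+05 ≈ 0.023503
Gain = 20 log₁₀(0.023503) ≈ -32.58 dB
∠T = 77.10° − 179.85° = -102.75°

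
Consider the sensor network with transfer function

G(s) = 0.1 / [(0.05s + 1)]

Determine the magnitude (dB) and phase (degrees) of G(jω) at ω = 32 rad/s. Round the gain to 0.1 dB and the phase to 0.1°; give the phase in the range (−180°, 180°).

-25.5 dB, -58.0°

At ω = 32 rad/s:
pole (1 + j32·0.05) = 1 + j1.6 → |·| ≈ 1.8868, ∠ ≈ 57.99°
|G| = 0.1 · 1 / (1.8868) ≈ 0.053
Gain = 20 log₁₀(0.053) ≈ -25.51 dB
∠G = (0°) − (57.99°) = -57.99°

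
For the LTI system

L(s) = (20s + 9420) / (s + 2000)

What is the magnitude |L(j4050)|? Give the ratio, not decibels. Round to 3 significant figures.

18.1

Substitute s = j4050:
Numerator: 20(j4050) + 9420 = 9420 + j81000
Denominator: (j4050) + 2000 = 2000 + j4050
|N| = √(9420² + 81000²) ≈ 81546, ∠N ≈ 83.37°
|D| = √(2000² + 4050²) ≈ 4516.9, ∠D ≈ 63.72°
|L| = 81546 / 4516.9 ≈ 18.054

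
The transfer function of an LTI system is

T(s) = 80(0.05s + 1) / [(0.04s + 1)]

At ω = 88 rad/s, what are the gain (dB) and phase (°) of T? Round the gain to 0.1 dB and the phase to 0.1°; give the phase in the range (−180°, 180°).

39.9 dB, 3.1°

At ω = 88 rad/s:
zero (1 + j88·0.05) = 1 + j4.4 → |·| ≈ 4.5122, ∠ ≈ 77.20°
pole (1 + j88·0.04) = 1 + j3.52 → |·| ≈ 3.6593, ∠ ≈ 74.14°
|T| = 80 · 4.5122 / (3.6593) ≈ 98.646
Gain = 20 log₁₀(98.646) ≈ 39.88 dB
∠T = (77.20°) − (74.14°) = 3.06°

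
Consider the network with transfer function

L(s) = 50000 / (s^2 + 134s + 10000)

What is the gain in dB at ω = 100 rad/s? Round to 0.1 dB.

At s = jω = j100:
quadratic: (j100)² + 134·j100 + 10000 = 0 + j13400 → |·| ≈ 13400, ∠ ≈ 90.00°
|L| = 50000 / 13400 ≈ 3.7313
Gain = 20 log₁₀(3.7313) ≈ 11.44 dB

11.4 dB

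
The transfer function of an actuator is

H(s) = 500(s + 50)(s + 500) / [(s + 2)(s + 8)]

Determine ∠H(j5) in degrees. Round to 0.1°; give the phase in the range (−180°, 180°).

-93.9°

At s = jω = j5:
zero (s+50): 50 + j5 → |·| = √(50²+5²) = √2525 ≈ 50.249, ∠ = arctan(5/50) ≈ 5.71°
zero (s+500): 500 + j5 → |·| = √(500²+5²) = √250025 ≈ 500.02, ∠ = arctan(5/500) ≈ 0.57°
pole (s+2): 2 + j5 → |·| = √(2²+5²) = √29 ≈ 5.3852, ∠ = arctan(5/2) ≈ 68.20°
pole (s+8): 8 + j5 → |·| = √(8²+5²) = √89 ≈ 9.434, ∠ = arctan(5/8) ≈ 32.01°
∠H = 6.28° − 100.21° = -93.93°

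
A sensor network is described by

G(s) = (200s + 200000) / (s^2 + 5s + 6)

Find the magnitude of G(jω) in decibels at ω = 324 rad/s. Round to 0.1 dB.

6.0 dB

Substitute s = j324:
Numerator: 200(j324) + 200000 = 200000 + j64800
Denominator: (j324)^2 + 5(j324) + 6 = -104970 + j1620
|N| = √(200000² + 64800²) ≈ 2.1024e+05, ∠N ≈ 17.95°
|D| = √(104970² + 1620²) ≈ 1.0498e+05, ∠D ≈ 179.12°
|G| = 2.1024e+05 / 1.0498e+05 ≈ 2.0027
Gain = 20 log₁₀(2.0027) ≈ 6.03 dB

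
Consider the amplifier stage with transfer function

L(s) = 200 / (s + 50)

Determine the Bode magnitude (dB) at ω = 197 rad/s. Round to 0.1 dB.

At s = jω = j197:
pole (s+50): 50 + j197 → |·| = √(50²+197²) = √41309 ≈ 203.25, ∠ = arctan(197/50) ≈ 75.76°
|L| = 200 / 203.25 ≈ 0.98401
Gain = 20 log₁₀(0.98401) ≈ -0.14 dB

-0.1 dB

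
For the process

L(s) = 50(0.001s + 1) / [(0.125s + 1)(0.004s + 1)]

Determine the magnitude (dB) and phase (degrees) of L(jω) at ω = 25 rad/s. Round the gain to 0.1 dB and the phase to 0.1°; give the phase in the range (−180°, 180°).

23.6 dB, -76.5°

At ω = 25 rad/s:
zero (1 + j25·0.001) = 1 + j0.025 → |·| ≈ 1.0003, ∠ ≈ 1.43°
pole (1 + j25·0.125) = 1 + j3.125 → |·| ≈ 3.2811, ∠ ≈ 72.26°
pole (1 + j25·0.004) = 1 + j0.1 → |·| ≈ 1.005, ∠ ≈ 5.71°
|L| = 50 · 1.0003 / (3.2811 · 1.005) ≈ 15.168
Gain = 20 log₁₀(15.168) ≈ 23.62 dB
∠L = (1.43°) − (72.26° + 5.71°) = -76.54°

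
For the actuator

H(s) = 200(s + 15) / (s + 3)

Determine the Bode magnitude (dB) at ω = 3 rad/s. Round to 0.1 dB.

57.2 dB

At s = jω = j3:
zero (s+15): 15 + j3 → |·| = √(15²+3²) = √234 ≈ 15.297, ∠ = arctan(3/15) ≈ 11.31°
pole (s+3): 3 + j3 → |·| = √(3²+3²) = √18 ≈ 4.2426, ∠ = arctan(3/3) ≈ 45.00°
|H| = 200 · 15.297 / 4.2426 ≈ 721.11
Gain = 20 log₁₀(721.11) ≈ 57.16 dB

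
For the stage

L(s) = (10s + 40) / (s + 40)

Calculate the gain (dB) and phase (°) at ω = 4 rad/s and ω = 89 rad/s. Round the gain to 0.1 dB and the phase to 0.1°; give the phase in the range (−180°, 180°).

Substitute s = j4:
Numerator: 10(j4) + 40 = 40 + j40
Denominator: (j4) + 40 = 40 + j4
|N| = √(40² + 40²) ≈ 56.569, ∠N ≈ 45.00°
|D| = √(40² + 4²) ≈ 40.2, ∠D ≈ 5.71°
|L| = 56.569 / 40.2 ≈ 1.4072
Gain = 20 log₁₀(1.4072) ≈ 2.97 dB
∠L = 45.00° − 5.71° = 39.29°

Substitute s = j89:
Numerator: 10(j89) + 40 = 40 + j890
Denominator: (j89) + 40 = 40 + j89
|N| = √(40² + 890²) ≈ 890.9, ∠N ≈ 87.43°
|D| = √(40² + 89²) ≈ 97.576, ∠D ≈ 65.80°
|L| = 890.9 / 97.576 ≈ 9.1303
Gain = 20 log₁₀(9.1303) ≈ 19.21 dB
∠L = 87.43° − 65.80° = 21.63°

ω = 4: 3.0 dB, 39.3°; ω = 89: 19.2 dB, 21.6°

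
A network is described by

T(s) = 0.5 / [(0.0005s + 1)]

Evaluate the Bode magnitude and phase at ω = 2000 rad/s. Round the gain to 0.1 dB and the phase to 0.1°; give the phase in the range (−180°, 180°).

-9.0 dB, -45.0°

At ω = 2000 rad/s:
pole (1 + j2000·0.0005) = 1 + j1 → |·| ≈ 1.4142, ∠ ≈ 45.00°
|T| = 0.5 · 1 / (1.4142) ≈ 0.35356
Gain = 20 log₁₀(0.35356) ≈ -9.03 dB
∠T = (0°) − (45.00°) = -45.00°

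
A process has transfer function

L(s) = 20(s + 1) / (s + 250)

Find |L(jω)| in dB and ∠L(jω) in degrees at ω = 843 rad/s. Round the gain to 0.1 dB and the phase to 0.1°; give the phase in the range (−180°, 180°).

25.7 dB, 16.5°

At s = jω = j843:
zero (s+1): 1 + j843 → |·| = √(1²+843²) = √710650 ≈ 843, ∠ = arctan(843/1) ≈ 89.93°
pole (s+250): 250 + j843 → |·| = √(250²+843²) = √773149 ≈ 879.29, ∠ = arctan(843/250) ≈ 73.48°
|L| = 20 · 843 / 879.29 ≈ 19.175
Gain = 20 log₁₀(19.175) ≈ 25.65 dB
∠L = 89.93° − 73.48° = 16.45°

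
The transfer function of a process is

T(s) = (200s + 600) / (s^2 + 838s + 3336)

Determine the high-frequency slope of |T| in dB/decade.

Each pole contributes −20 dB/decade at high frequency; each zero contributes +20 dB/decade.
Net: 1 zero(s) − 2 pole(s) → -20 dB/decade.

-20 dB/decade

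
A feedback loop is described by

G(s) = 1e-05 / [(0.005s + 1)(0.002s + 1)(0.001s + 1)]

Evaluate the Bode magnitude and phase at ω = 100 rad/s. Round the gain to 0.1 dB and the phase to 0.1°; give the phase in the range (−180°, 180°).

-101.2 dB, -43.6°

At ω = 100 rad/s:
pole (1 + j100·0.005) = 1 + j0.5 → |·| ≈ 1.118, ∠ ≈ 26.57°
pole (1 + j100·0.002) = 1 + j0.2 → |·| ≈ 1.0198, ∠ ≈ 11.31°
pole (1 + j100·0.001) = 1 + j0.1 → |·| ≈ 1.005, ∠ ≈ 5.71°
|G| = 1e-05 · 1 / (1.118 · 1.0198 · 1.005) ≈ 8.7272e-06
Gain = 20 log₁₀(8.7272e-06) ≈ -101.18 dB
∠G = (0°) − (26.57° + 11.31° + 5.71°) = -43.59°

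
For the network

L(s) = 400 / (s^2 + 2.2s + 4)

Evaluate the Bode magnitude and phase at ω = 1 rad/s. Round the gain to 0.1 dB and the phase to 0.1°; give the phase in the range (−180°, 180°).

At s = jω = j1:
quadratic: (j1)² + 2.2·j1 + 4 = 3 + j2.2 → |·| ≈ 3.7202, ∠ ≈ 36.25°
|L| = 400 / 3.7202 ≈ 107.52
Gain = 20 log₁₀(107.52) ≈ 40.63 dB
∠L = 0.00° − 36.25° = -36.25°

40.6 dB, -36.3°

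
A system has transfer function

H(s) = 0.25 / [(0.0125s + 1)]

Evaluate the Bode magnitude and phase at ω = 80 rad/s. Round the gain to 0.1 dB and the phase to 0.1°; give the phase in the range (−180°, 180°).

-15.1 dB, -45.0°

At ω = 80 rad/s:
pole (1 + j80·0.0125) = 1 + j1 → |·| ≈ 1.4142, ∠ ≈ 45.00°
|H| = 0.25 · 1 / (1.4142) ≈ 0.17678
Gain = 20 log₁₀(0.17678) ≈ -15.05 dB
∠H = (0°) − (45.00°) = -45.00°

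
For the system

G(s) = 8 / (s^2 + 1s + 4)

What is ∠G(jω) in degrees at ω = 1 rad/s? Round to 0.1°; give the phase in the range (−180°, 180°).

At s = jω = j1:
quadratic: (j1)² + 1·j1 + 4 = 3 + j1 → |·| ≈ 3.1623, ∠ ≈ 18.43°
∠G = 0.00° − 18.43° = -18.43°

-18.4°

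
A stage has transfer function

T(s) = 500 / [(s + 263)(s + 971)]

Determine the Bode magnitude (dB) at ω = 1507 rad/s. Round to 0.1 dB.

At s = jω = j1507:
pole (s+263): 263 + j1507 → |·| = √(263²+1507²) = √2340218 ≈ 1529.8, ∠ = arctan(1507/263) ≈ 80.10°
pole (s+971): 971 + j1507 → |·| = √(971²+1507²) = √3213890 ≈ 1792.7, ∠ = arctan(1507/971) ≈ 57.21°
|T| = 500 / 2.7425e+06 ≈ 0.00018232
Gain = 20 log₁₀(0.00018232) ≈ -74.78 dB

-74.8 dB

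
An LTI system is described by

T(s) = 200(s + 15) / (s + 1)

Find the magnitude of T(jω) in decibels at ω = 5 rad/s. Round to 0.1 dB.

At s = jω = j5:
zero (s+15): 15 + j5 → |·| = √(15²+5²) = √250 ≈ 15.811, ∠ = arctan(5/15) ≈ 18.43°
pole (s+1): 1 + j5 → |·| = √(1²+5²) = √26 ≈ 5.099, ∠ = arctan(5/1) ≈ 78.69°
|T| = 200 · 15.811 / 5.099 ≈ 620.16
Gain = 20 log₁₀(620.16) ≈ 55.85 dB

55.9 dB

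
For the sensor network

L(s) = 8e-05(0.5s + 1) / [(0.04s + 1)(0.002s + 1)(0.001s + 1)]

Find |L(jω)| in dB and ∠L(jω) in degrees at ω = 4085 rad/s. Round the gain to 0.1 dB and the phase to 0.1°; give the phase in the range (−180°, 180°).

-90.8 dB, -158.9°

At ω = 4085 rad/s:
zero (1 + j4085·0.5) = 1 + j2042.5 → |·| ≈ 2042.5, ∠ ≈ 89.97°
pole (1 + j4085·0.04) = 1 + j163.4 → |·| ≈ 163.4, ∠ ≈ 89.65°
pole (1 + j4085·0.002) = 1 + j8.17 → |·| ≈ 8.231, ∠ ≈ 83.02°
pole (1 + j4085·0.001) = 1 + j4.085 → |·| ≈ 4.2056, ∠ ≈ 76.24°
|L| = 8e-05 · 2042.5 / (163.4 · 8.231 · 4.2056) ≈ 2.8888e-05
Gain = 20 log₁₀(2.8888e-05) ≈ -90.79 dB
∠L = (89.97°) − (89.65° + 83.02° + 76.24°) = -158.94°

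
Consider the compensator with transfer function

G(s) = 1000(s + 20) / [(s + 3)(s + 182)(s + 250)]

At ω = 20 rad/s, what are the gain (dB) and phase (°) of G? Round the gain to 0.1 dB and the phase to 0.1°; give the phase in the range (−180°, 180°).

-30.3 dB, -47.3°

At s = jω = j20:
zero (s+20): 20 + j20 → |·| = √(20²+20²) = √800 ≈ 28.284, ∠ = arctan(20/20) ≈ 45.00°
pole (s+3): 3 + j20 → |·| = √(3²+20²) = √409 ≈ 20.224, ∠ = arctan(20/3) ≈ 81.47°
pole (s+182): 182 + j20 → |·| = √(182²+20²) = √33524 ≈ 183.1, ∠ = arctan(20/182) ≈ 6.27°
pole (s+250): 250 + j20 → |·| = √(250²+20²) = √62900 ≈ 250.8, ∠ = arctan(20/250) ≈ 4.57°
|G| = 1000 · 28.284 / 9.2872e+05 ≈ 0.030455
Gain = 20 log₁₀(0.030455) ≈ -30.33 dB
∠G = 45.00° − 92.31° = -47.31°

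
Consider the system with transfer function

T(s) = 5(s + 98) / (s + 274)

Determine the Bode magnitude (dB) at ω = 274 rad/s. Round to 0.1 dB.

At s = jω = j274:
zero (s+98): 98 + j274 → |·| = √(98²+274²) = √84680 ≈ 291, ∠ = arctan(274/98) ≈ 70.32°
pole (s+274): 274 + j274 → |·| = √(274²+274²) = √150152 ≈ 387.49, ∠ = arctan(274/274) ≈ 45.00°
|T| = 5 · 291 / 387.49 ≈ 3.7549
Gain = 20 log₁₀(3.7549) ≈ 11.49 dB

11.5 dB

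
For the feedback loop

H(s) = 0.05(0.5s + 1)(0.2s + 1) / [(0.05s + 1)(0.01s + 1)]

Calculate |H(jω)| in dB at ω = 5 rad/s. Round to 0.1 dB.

At ω = 5 rad/s:
zero (1 + j5·0.5) = 1 + j2.5 → |·| ≈ 2.6926, ∠ ≈ 68.20°
zero (1 + j5·0.2) = 1 + j1 → |·| ≈ 1.4142, ∠ ≈ 45.00°
pole (1 + j5·0.05) = 1 + j0.25 → |·| ≈ 1.0308, ∠ ≈ 14.04°
pole (1 + j5·0.01) = 1 + j0.05 → |·| ≈ 1.0012, ∠ ≈ 2.86°
|H| = 0.05 · 2.6926 · 1.4142 / (1.0308 · 1.0012) ≈ 0.18448
Gain = 20 log₁₀(0.18448) ≈ -14.68 dB

-14.7 dB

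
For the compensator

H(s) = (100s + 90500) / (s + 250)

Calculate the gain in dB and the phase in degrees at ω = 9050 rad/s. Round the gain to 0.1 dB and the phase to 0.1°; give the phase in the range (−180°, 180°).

40.0 dB, -4.1°

Substitute s = j9050:
Numerator: 100(j9050) + 90500 = 90500 + j905000
Denominator: (j9050) + 250 = 250 + j9050
|N| = √(90500² + 905000²) ≈ 9.0951e+05, ∠N ≈ 84.29°
|D| = √(250² + 9050²) ≈ 9053.5, ∠D ≈ 88.42°
|H| = 9.0951e+05 / 9053.5 ≈ 100.46
Gain = 20 log₁₀(100.46) ≈ 40.04 dB
∠H = 84.29° − 88.42° = -4.13°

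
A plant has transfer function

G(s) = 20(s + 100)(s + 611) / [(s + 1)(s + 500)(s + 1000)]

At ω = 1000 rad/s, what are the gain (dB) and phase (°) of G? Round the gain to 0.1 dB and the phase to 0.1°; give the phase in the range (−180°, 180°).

At s = jω = j1000:
zero (s+100): 100 + j1000 → |·| = √(100²+1000²) = √1010000 ≈ 1005, ∠ = arctan(1000/100) ≈ 84.29°
zero (s+611): 611 + j1000 → |·| = √(611²+1000²) = √1373321 ≈ 1171.9, ∠ = arctan(1000/611) ≈ 58.58°
pole (s+1): 1 + j1000 → |·| = √(1²+1000²) = √1000001 ≈ 1000, ∠ = arctan(1000/1) ≈ 89.94°
pole (s+500): 500 + j1000 → |·| = √(500²+1000²) = √1250000 ≈ 1118, ∠ = arctan(1000/500) ≈ 63.43°
pole (s+1000): 1000 + j1000 → |·| = √(1000²+1000²) = √2000000 ≈ 1414.2, ∠ = arctan(1000/1000) ≈ 45.00°
|G| = 20 · 1.1778e+06 / 1.5811e+09 ≈ 0.014898
Gain = 20 log₁₀(0.014898) ≈ -36.54 dB
∠G = 142.87° − 198.37° = -55.50°

-36.5 dB, -55.5°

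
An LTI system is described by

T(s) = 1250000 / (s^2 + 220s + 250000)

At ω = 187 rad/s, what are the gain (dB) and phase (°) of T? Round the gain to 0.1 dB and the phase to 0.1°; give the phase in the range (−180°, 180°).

At s = jω = j187:
quadratic: (j187)² + 220·j187 + 250000 = 215031 + j41140 → |·| ≈ 2.1893e+05, ∠ ≈ 10.83°
|T| = 1250000 / 2.1893e+05 ≈ 5.7096
Gain = 20 log₁₀(5.7096) ≈ 15.13 dB
∠T = 0.00° − 10.83° = -10.83°

15.1 dB, -10.8°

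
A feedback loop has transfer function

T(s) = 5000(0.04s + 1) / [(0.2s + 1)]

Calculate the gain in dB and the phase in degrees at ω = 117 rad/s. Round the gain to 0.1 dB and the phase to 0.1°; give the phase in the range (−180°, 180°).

At ω = 117 rad/s:
zero (1 + j117·0.04) = 1 + j4.68 → |·| ≈ 4.7856, ∠ ≈ 77.94°
pole (1 + j117·0.2) = 1 + j23.4 → |·| ≈ 23.421, ∠ ≈ 87.55°
|T| = 5000 · 4.7856 / (23.421) ≈ 1021.6
Gain = 20 log₁₀(1021.6) ≈ 60.19 dB
∠T = (77.94°) − (87.55°) = -9.61°

60.2 dB, -9.6°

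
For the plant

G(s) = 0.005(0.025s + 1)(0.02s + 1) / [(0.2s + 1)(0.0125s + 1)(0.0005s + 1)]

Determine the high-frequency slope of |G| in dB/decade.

Each pole contributes −20 dB/decade at high frequency; each zero contributes +20 dB/decade.
Net: 2 zero(s) − 3 pole(s) → -20 dB/decade.

-20 dB/decade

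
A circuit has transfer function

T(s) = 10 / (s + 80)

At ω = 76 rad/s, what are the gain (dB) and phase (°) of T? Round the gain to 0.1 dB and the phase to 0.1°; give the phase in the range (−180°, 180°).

Substitute s = j76:
Numerator: 10 = 10 + j0
Denominator: (j76) + 80 = 80 + j76
|N| = √(10² + 0²) ≈ 10, ∠N ≈ 0.00°
|D| = √(80² + 76²) ≈ 110.34, ∠D ≈ 43.53°
|T| = 10 / 110.34 ≈ 0.090629
Gain = 20 log₁₀(0.090629) ≈ -20.85 dB
∠T = 0.00° − 43.53° = -43.53°

-20.9 dB, -43.5°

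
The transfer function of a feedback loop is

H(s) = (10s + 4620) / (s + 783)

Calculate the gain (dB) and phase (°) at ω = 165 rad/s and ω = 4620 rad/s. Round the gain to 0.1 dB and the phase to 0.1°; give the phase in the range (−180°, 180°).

Substitute s = j165:
Numerator: 10(j165) + 4620 = 4620 + j1650
Denominator: (j165) + 783 = 783 + j165
|N| = √(4620² + 1650²) ≈ 4905.8, ∠N ≈ 19.65°
|D| = √(783² + 165²) ≈ 800.2, ∠D ≈ 11.90°
|H| = 4905.8 / 800.2 ≈ 6.1307
Gain = 20 log₁₀(6.1307) ≈ 15.75 dB
∠H = 19.65° − 11.90° = 7.75°

Substitute s = j4620:
Numerator: 10(j4620) + 4620 = 4620 + j46200
Denominator: (j4620) + 783 = 783 + j4620
|N| = √(4620² + 46200²) ≈ 46430, ∠N ≈ 84.29°
|D| = √(783² + 4620²) ≈ 4685.9, ∠D ≈ 80.38°
|H| = 46430 / 4685.9 ≈ 9.9084
Gain = 20 log₁₀(9.9084) ≈ 19.92 dB
∠H = 84.29° − 80.38° = 3.91°

ω = 165: 15.8 dB, 7.8°; ω = 4620: 19.9 dB, 3.9°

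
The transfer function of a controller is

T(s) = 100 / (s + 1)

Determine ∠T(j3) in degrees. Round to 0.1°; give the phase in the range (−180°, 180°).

-71.6°

At s = jω = j3:
pole (s+1): 1 + j3 → |·| = √(1²+3²) = √10 ≈ 3.1623, ∠ = arctan(3/1) ≈ 71.57°
∠T = 0.00° − 71.57° = -71.57°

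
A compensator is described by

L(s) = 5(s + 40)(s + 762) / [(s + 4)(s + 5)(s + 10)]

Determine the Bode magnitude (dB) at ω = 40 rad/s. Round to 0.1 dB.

At s = jω = j40:
zero (s+40): 40 + j40 → |·| = √(40²+40²) = √3200 ≈ 56.569, ∠ = arctan(40/40) ≈ 45.00°
zero (s+762): 762 + j40 → |·| = √(762²+40²) = √582244 ≈ 763.05, ∠ = arctan(40/762) ≈ 3.00°
pole (s+4): 4 + j40 → |·| = √(4²+40²) = √1616 ≈ 40.2, ∠ = arctan(40/4) ≈ 84.29°
pole (s+5): 5 + j40 → |·| = √(5²+40²) = √1625 ≈ 40.311, ∠ = arctan(40/5) ≈ 82.87°
pole (s+10): 10 + j40 → |·| = √(10²+40²) = √1700 ≈ 41.231, ∠ = arctan(40/10) ≈ 75.96°
|L| = 5 · 43165 / 66815 ≈ 3.2302
Gain = 20 log₁₀(3.2302) ≈ 10.18 dB

10.2 dB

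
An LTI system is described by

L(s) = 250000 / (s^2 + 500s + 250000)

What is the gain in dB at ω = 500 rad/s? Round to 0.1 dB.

0.0 dB

At s = jω = j500:
quadratic: (j500)² + 500·j500 + 250000 = 0 + j250000 → |·| ≈ 2.5e+05, ∠ ≈ 90.00°
|L| = 250000 / 2.5e+05 ≈ 1
Gain = 20 log₁₀(1) ≈ 0.00 dB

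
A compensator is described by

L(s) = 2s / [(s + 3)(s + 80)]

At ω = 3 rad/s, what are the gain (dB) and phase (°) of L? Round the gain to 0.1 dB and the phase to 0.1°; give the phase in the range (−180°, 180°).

-35.1 dB, 42.9°

At s = jω = j3:
zero at origin: s = j3 → |·| = 3, ∠ = 90.00°
pole (s+3): 3 + j3 → |·| = √(3²+3²) = √18 ≈ 4.2426, ∠ = arctan(3/3) ≈ 45.00°
pole (s+80): 80 + j3 → |·| = √(80²+3²) = √6409 ≈ 80.056, ∠ = arctan(3/80) ≈ 2.15°
|L| = 2 · 3 / 339.65 ≈ 0.017665
Gain = 20 log₁₀(0.017665) ≈ -35.06 dB
∠L = 90.00° − 47.15° = 42.85°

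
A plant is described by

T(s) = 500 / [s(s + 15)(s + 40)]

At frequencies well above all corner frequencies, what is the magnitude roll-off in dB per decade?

Each pole contributes −20 dB/decade at high frequency; each zero contributes +20 dB/decade.
Net: 0 zero(s) − 3 pole(s) → -60 dB/decade.

-60 dB/decade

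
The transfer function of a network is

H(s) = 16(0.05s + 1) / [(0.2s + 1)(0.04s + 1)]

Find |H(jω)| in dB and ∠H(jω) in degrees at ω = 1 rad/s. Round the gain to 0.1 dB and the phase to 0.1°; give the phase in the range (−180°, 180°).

23.9 dB, -10.7°

At ω = 1 rad/s:
zero (1 + j1·0.05) = 1 + j0.05 → |·| ≈ 1.0012, ∠ ≈ 2.86°
pole (1 + j1·0.2) = 1 + j0.2 → |·| ≈ 1.0198, ∠ ≈ 11.31°
pole (1 + j1·0.04) = 1 + j0.04 → |·| ≈ 1.0008, ∠ ≈ 2.29°
|H| = 16 · 1.0012 / (1.0198 · 1.0008) ≈ 15.696
Gain = 20 log₁₀(15.696) ≈ 23.92 dB
∠H = (2.86°) − (11.31° + 2.29°) = -10.74°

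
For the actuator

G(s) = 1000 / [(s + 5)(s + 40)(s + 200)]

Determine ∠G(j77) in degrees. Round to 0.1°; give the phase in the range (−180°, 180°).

At s = jω = j77:
pole (s+5): 5 + j77 → |·| = √(5²+77²) = √5954 ≈ 77.162, ∠ = arctan(77/5) ≈ 86.28°
pole (s+40): 40 + j77 → |·| = √(40²+77²) = √7529 ≈ 86.77, ∠ = arctan(77/40) ≈ 62.55°
pole (s+200): 200 + j77 → |·| = √(200²+77²) = √45929 ≈ 214.31, ∠ = arctan(77/200) ≈ 21.06°
∠G = 0.00° − 169.89° = -169.89°

-169.9°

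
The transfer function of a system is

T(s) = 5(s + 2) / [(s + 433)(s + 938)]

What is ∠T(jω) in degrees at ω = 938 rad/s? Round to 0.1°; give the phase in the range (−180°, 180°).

-20.3°

At s = jω = j938:
zero (s+2): 2 + j938 → |·| = √(2²+938²) = √879848 ≈ 938, ∠ = arctan(938/2) ≈ 89.88°
pole (s+433): 433 + j938 → |·| = √(433²+938²) = √1067333 ≈ 1033.1, ∠ = arctan(938/433) ≈ 65.22°
pole (s+938): 938 + j938 → |·| = √(938²+938²) = √1759688 ≈ 1326.5, ∠ = arctan(938/938) ≈ 45.00°
∠T = 89.88° − 110.22° = -20.34°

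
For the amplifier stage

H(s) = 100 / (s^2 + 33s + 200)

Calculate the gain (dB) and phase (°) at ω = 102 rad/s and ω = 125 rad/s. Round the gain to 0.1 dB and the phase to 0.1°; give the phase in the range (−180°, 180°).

ω = 102: -40.6 dB, -161.7°; ω = 125: -44.1 dB, -165.0°

Substitute s = j102:
Numerator: 100 = 100 + j0
Denominator: (j102)^2 + 33(j102) + 200 = -10204 + j3366
|N| = √(100² + 0²) ≈ 100, ∠N ≈ 0.00°
|D| = √(10204² + 3366²) ≈ 10745, ∠D ≈ 161.74°
|H| = 100 / 10745 ≈ 0.0093067
Gain = 20 log₁₀(0.0093067) ≈ -40.62 dB
∠H = 0.00° − 161.74° = -161.74°

Substitute s = j125:
Numerator: 100 = 100 + j0
Denominator: (j125)^2 + 33(j125) + 200 = -15425 + j4125
|N| = √(100² + 0²) ≈ 100, ∠N ≈ 0.00°
|D| = √(15425² + 4125²) ≈ 15967, ∠D ≈ 165.03°
|H| = 100 / 15967 ≈ 0.0062629
Gain = 20 log₁₀(0.0062629) ≈ -44.06 dB
∠H = 0.00° − 165.03° = -165.03°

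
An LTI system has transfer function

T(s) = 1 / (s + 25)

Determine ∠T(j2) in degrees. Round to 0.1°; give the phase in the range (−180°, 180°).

At s = jω = j2:
pole (s+25): 25 + j2 → |·| = √(25²+2²) = √629 ≈ 25.08, ∠ = arctan(2/25) ≈ 4.57°
∠T = 0.00° − 4.57° = -4.57°

-4.6°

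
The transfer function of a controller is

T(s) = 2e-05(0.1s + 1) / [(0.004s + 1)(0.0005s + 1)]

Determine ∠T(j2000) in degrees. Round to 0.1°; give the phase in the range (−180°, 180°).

-38.2°

At ω = 2000 rad/s:
zero (1 + j2000·0.1) = 1 + j200 → |·| ≈ 200, ∠ ≈ 89.71°
pole (1 + j2000·0.004) = 1 + j8 → |·| ≈ 8.0623, ∠ ≈ 82.87°
pole (1 + j2000·0.0005) = 1 + j1 → |·| ≈ 1.4142, ∠ ≈ 45.00°
∠T = (89.71°) − (82.87° + 45.00°) = -38.16°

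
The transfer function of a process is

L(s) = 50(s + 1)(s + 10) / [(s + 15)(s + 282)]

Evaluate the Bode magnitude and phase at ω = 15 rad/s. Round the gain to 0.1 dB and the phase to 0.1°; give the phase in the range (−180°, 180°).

At s = jω = j15:
zero (s+1): 1 + j15 → |·| = √(1²+15²) = √226 ≈ 15.033, ∠ = arctan(15/1) ≈ 86.19°
zero (s+10): 10 + j15 → |·| = √(10²+15²) = √325 ≈ 18.028, ∠ = arctan(15/10) ≈ 56.31°
pole (s+15): 15 + j15 → |·| = √(15²+15²) = √450 ≈ 21.213, ∠ = arctan(15/15) ≈ 45.00°
pole (s+282): 282 + j15 → |·| = √(282²+15²) = √79749 ≈ 282.4, ∠ = arctan(15/282) ≈ 3.04°
|L| = 50 · 271.01 / 5990.6 ≈ 2.262
Gain = 20 log₁₀(2.262) ≈ 7.09 dB
∠L = 142.50° − 48.04° = 94.46°

7.1 dB, 94.5°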